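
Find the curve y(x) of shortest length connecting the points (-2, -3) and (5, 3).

Arc-length functional: J[y] = ∫ sqrt(1 + (y')^2) dx.
Lagrangian L = sqrt(1 + (y')^2) has no explicit y dependence, so ∂L/∂y = 0 and the Euler-Lagrange equation gives
    d/dx( y' / sqrt(1 + (y')^2) ) = 0  ⇒  y' / sqrt(1 + (y')^2) = const.
Hence y' is constant, so y(x) is affine.
Fitting the endpoints (-2, -3) and (5, 3):
    slope m = (3 − (-3)) / (5 − (-2)) = 6/7,
    intercept c = (-3) − m·(-2) = -9/7.
Extremal: y(x) = (6/7) x - 9/7.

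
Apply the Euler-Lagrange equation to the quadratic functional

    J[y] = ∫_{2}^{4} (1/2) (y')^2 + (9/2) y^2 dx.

The Lagrangian is L = (1/2) (y')^2 + (9/2) y^2.
Compute ∂L/∂y = 9y, ∂L/∂y' = y'.
The Euler-Lagrange equation d/dx(∂L/∂y') − ∂L/∂y = 0 reduces to
    y'' − 9 y = 0.
Its general solution is
    y(x) = A e^(3x) + B e^(−3x),
with A, B fixed by the endpoint conditions.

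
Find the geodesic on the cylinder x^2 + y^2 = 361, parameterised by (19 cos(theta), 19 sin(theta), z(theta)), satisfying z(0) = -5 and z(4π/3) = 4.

Parameterise the cylinder of radius R = 19 as
    r(θ) = (19 cos θ, 19 sin θ, z(θ)).
The arc-length element is
    ds = sqrt(361 + (dz/dθ)^2) dθ,
so the Lagrangian is L = sqrt(361 + z'^2).
L depends on z' only, not on z or θ, so ∂L/∂z = 0 and
    ∂L/∂z' = z' / sqrt(361 + z'^2).
The Euler-Lagrange equation gives
    d/dθ( z' / sqrt(361 + z'^2) ) = 0,
so z' is constant. Integrating once:
    z(θ) = a θ + b,
a helix on the cylinder (a straight line when the cylinder is unrolled). The constants a, b are determined by the endpoint conditions.
With endpoint conditions z(0) = -5 and z(4π/3) = 4: from z(0) = b we get b = -5, and a·4π/3 + -5 = 4 gives a = 27/(4π), so
    z(θ) = (27/(4π)) θ − 5.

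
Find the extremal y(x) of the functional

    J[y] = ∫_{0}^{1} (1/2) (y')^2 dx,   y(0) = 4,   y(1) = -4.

The Lagrangian is L = (1/2) (y')^2.
Compute ∂L/∂y = 0, ∂L/∂y' = y'.
The Euler-Lagrange equation d/dx(∂L/∂y') − ∂L/∂y = 0 reduces to
    y'' = 0.
Its general solution is
    y(x) = A x + B,
with A, B fixed by the endpoint conditions.
Applying the endpoint conditions y(0) = 4 and y(1) = -4: solve A·0 + B = 4 and A·1 + B = -4. Subtracting gives A(1 − 0) = -4 − 4, so A = -8, and B = 4 − A·0 = 4. Therefore
    y(x) = -8 x + 4.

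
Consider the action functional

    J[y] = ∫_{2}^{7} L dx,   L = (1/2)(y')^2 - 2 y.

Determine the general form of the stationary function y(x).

The Lagrangian is L = (1/2)(y')^2 - 2 y.
∂L/∂y = -2.
∂L/∂y' = y'.
The Euler-Lagrange equation d/dx(∂L/∂y') − ∂L/∂y = 0 becomes:
    y'' + 2 = 0
General solution: y(x) = -x^2 + A x + B, where A and B are arbitrary constants fixed by the endpoint conditions.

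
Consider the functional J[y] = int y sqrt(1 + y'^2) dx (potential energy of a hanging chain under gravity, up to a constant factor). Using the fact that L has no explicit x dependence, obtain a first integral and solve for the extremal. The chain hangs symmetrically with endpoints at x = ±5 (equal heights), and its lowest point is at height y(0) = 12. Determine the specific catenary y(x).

The Lagrangian L(y, y') = y sqrt(1 + y'^2) has no explicit x dependence, so the Beltrami identity applies:
    L − y' ∂L/∂y' = C.
Compute ∂L/∂y' = y · y' / sqrt(1 + y'^2). Then
    L − y' ∂L/∂y'
    = y sqrt(1 + y'^2) − y · y'^2 / sqrt(1 + y'^2)
    = y (1 + y'^2 − y'^2) / sqrt(1 + y'^2)
    = y / sqrt(1 + y'^2) = C.
Squaring gives y^2 = C^2 (1 + y'^2), i.e.
    y'^2 = y^2 / C^2 − 1.
Separating variables,
    dy / sqrt(y^2 − C^2) = dx / C,
and integrating gives arccosh(y / C) = (x − a)/C, so
    y(x) = C cosh((x − a)/C),
the catenary. The constants C and a are fixed by the two endpoint conditions (and, for the hanging-chain problem, the length constraint selects C).
Now fit the given data. The endpoints x = ±5 are symmetric at equal height, so the catenary is even about its minimum: a = 0 and y(x) = C cosh(x/C). The lowest point is y(0) = C cosh(0) = C, and we are told y(0) = 12, so C = 12. Therefore
    y(x) = 12 cosh(x/12),
and at the endpoints
    y(±5) = 12 cosh(5/12).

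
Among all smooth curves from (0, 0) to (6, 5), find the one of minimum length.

Arc-length functional: J[y] = ∫ sqrt(1 + (y')^2) dx.
Lagrangian L = sqrt(1 + (y')^2) has no explicit y dependence, so ∂L/∂y = 0 and the Euler-Lagrange equation gives
    d/dx( y' / sqrt(1 + (y')^2) ) = 0  ⇒  y' / sqrt(1 + (y')^2) = const.
Hence y' is constant, so y(x) is affine.
Fitting the endpoints (0, 0) and (6, 5):
    slope m = (5 − 0) / (6 − 0) = 5/6,
    intercept c = 0 − m·0 = 0.
Extremal: y(x) = (5/6) x.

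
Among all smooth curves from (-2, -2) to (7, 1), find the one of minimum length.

Arc-length functional: J[y] = ∫ sqrt(1 + (y')^2) dx.
Lagrangian L = sqrt(1 + (y')^2) has no explicit y dependence, so ∂L/∂y = 0 and the Euler-Lagrange equation gives
    d/dx( y' / sqrt(1 + (y')^2) ) = 0  ⇒  y' / sqrt(1 + (y')^2) = const.
Hence y' is constant, so y(x) is affine.
Fitting the endpoints (-2, -2) and (7, 1):
    slope m = (1 − (-2)) / (7 − (-2)) = 1/3,
    intercept c = (-2) − m·(-2) = -4/3.
Extremal: y(x) = (1/3) x - 4/3.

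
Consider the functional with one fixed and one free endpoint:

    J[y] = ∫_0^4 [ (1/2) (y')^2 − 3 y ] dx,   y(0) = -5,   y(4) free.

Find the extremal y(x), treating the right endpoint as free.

The Lagrangian L = (1/2) (y')^2 − 3 y gives
    ∂L/∂y = −3,   ∂L/∂y' = y'.
Euler-Lagrange: d/dx(y') − (−3) = 0, i.e. y'' + 3 = 0, so
    y(x) = −(3/2) x^2 + C1 x + C2.
Fixed left endpoint y(0) = -5 ⇒ C2 = -5.
The right endpoint x = 4 is free, so the natural (transversality) condition is ∂L/∂y' |_{x=4} = 0, i.e. y'(4) = 0.
Compute y'(x) = −3 x + C1, so y'(4) = −12 + C1 = 0 ⇒ C1 = 12.
Therefore the extremal is
    y(x) = −(3/2) x^2 + 12 x − 5.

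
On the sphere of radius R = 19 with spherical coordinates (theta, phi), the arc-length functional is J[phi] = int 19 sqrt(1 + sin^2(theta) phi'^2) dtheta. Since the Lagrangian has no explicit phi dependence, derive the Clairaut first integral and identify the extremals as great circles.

On the sphere of radius R = 19 with spherical coordinates (θ, φ), the induced metric is
    ds^2 = 361(dθ^2 + sin^2(θ) dφ^2).
Parameterise by θ; the arc-length functional is
    J[φ] = ∫ 19 sqrt(1 + sin^2(θ) (dφ/dθ)^2) dθ,
so L = 19 sqrt(1 + sin^2(θ) φ'^2). Compute
    ∂L/∂φ = 0  (L has no explicit φ dependence),
    ∂L/∂φ' = 19 sin^2(θ) φ' / sqrt(1 + sin^2(θ) φ'^2).
Since ∂L/∂φ = 0, the Euler-Lagrange equation
    d/dθ(∂L/∂φ') − ∂L/∂φ = 0
reduces to d/dθ(∂L/∂φ') = 0, i.e. the momentum conjugate to φ is conserved:
    19 sin^2(θ) φ' / sqrt(1 + sin^2(θ) φ'^2) = C.
The overall factor of 19 is constant, so dividing through gives Clairaut's relation sin^2(θ) φ' / sqrt(1 + sin^2(θ) φ'^2) = C' (with C' = C/19). Solving for φ' and integrating gives the great-circle family
    cot(θ) = A cos(φ − φ_0),
i.e. the intersection of the sphere with a plane through the origin. The two constants A and φ_0 (equivalently C and one phase) are fixed by the two endpoint conditions.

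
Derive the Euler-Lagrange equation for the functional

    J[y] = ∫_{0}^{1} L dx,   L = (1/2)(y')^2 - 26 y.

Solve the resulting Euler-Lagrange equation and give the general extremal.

The Lagrangian is L = (1/2)(y')^2 - 26 y.
∂L/∂y = -26.
∂L/∂y' = y'.
The Euler-Lagrange equation d/dx(∂L/∂y') − ∂L/∂y = 0 becomes:
    y'' + 26 = 0
General solution: y(x) = -13 x^2 + A x + B, where A and B are arbitrary constants fixed by the endpoint conditions.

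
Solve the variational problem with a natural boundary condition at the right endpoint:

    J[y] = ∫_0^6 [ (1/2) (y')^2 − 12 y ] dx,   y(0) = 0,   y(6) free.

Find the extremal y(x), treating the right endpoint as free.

The Lagrangian L = (1/2) (y')^2 − 12 y gives
    ∂L/∂y = −12,   ∂L/∂y' = y'.
Euler-Lagrange: d/dx(y') − (−12) = 0, i.e. y'' + 12 = 0, so
    y(x) = −(12/2) x^2 + C1 x + C2.
Fixed left endpoint y(0) = 0 ⇒ C2 = 0.
The right endpoint x = 6 is free, so the natural (transversality) condition is ∂L/∂y' |_{x=6} = 0, i.e. y'(6) = 0.
Compute y'(x) = −12 x + C1, so y'(6) = −72 + C1 = 0 ⇒ C1 = 72.
Therefore the extremal is
    y(x) = −6 x^2 + 72 x.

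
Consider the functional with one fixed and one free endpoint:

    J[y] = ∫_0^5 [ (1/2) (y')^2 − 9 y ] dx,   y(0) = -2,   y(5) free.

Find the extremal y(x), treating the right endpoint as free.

The Lagrangian L = (1/2) (y')^2 − 9 y gives
    ∂L/∂y = −9,   ∂L/∂y' = y'.
Euler-Lagrange: d/dx(y') − (−9) = 0, i.e. y'' + 9 = 0, so
    y(x) = −(9/2) x^2 + C1 x + C2.
Fixed left endpoint y(0) = -2 ⇒ C2 = -2.
The right endpoint x = 5 is free, so the natural (transversality) condition is ∂L/∂y' |_{x=5} = 0, i.e. y'(5) = 0.
Compute y'(x) = −9 x + C1, so y'(5) = −45 + C1 = 0 ⇒ C1 = 45.
Therefore the extremal is
    y(x) = −(9/2) x^2 + 45 x − 2.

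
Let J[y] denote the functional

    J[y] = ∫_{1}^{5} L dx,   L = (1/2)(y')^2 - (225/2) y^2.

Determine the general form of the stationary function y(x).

The Lagrangian is L = (1/2)(y')^2 - (225/2) y^2.
∂L/∂y = -225y.
∂L/∂y' = y'.
The Euler-Lagrange equation d/dx(∂L/∂y') − ∂L/∂y = 0 becomes:
    y'' + 225 y = 0
General solution: y(x) = A sin(15x) + B cos(15x), where A and B are arbitrary constants fixed by the endpoint conditions.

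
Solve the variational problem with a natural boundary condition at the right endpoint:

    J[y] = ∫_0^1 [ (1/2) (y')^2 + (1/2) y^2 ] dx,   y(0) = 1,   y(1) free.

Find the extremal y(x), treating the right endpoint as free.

The Lagrangian L = (1/2) (y')^2 + (1/2) y^2 gives
    ∂L/∂y = 1 y,   ∂L/∂y' = y'.
Euler-Lagrange: y'' − y = 0.
With k = 1, the general solution is
    y(x) = A cosh(x) + B sinh(x).
Fixed left endpoint y(0) = 1 ⇒ A = 1.
The right endpoint x = 1 is free, so the natural (transversality) condition is ∂L/∂y' |_{x=1} = 0, i.e. y'(1) = 0.
Compute y'(x) = A k sinh(k x) + B k cosh(k x), so
    y'(1) = A k sinh(k·1) + B k cosh(k·1) = 0
    ⇒ B = −A tanh(k·1) = − tanh(1·1).
Therefore the extremal is
    y(x) = cosh(1 x) − tanh(1·1) sinh(1 x).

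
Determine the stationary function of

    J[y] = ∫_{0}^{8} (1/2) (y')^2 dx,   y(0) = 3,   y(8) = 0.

The Lagrangian is L = (1/2) (y')^2.
Compute ∂L/∂y = 0, ∂L/∂y' = y'.
The Euler-Lagrange equation d/dx(∂L/∂y') − ∂L/∂y = 0 reduces to
    y'' = 0.
Its general solution is
    y(x) = A x + B,
with A, B fixed by the endpoint conditions.
Applying the endpoint conditions y(0) = 3 and y(8) = 0: solve A·0 + B = 3 and A·8 + B = 0. Subtracting gives A(8 − 0) = 0 − 3, so A = -3/8, and B = 3 − A·0 = 3. Therefore
    y(x) = (-3/8) x + 3.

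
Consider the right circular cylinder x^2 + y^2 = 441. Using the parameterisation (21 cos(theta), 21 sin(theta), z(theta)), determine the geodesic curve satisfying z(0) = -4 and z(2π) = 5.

Parameterise the cylinder of radius R = 21 as
    r(θ) = (21 cos θ, 21 sin θ, z(θ)).
The arc-length element is
    ds = sqrt(441 + (dz/dθ)^2) dθ,
so the Lagrangian is L = sqrt(441 + z'^2).
L depends on z' only, not on z or θ, so ∂L/∂z = 0 and
    ∂L/∂z' = z' / sqrt(441 + z'^2).
The Euler-Lagrange equation gives
    d/dθ( z' / sqrt(441 + z'^2) ) = 0,
so z' is constant. Integrating once:
    z(θ) = a θ + b,
a helix on the cylinder (a straight line when the cylinder is unrolled). The constants a, b are determined by the endpoint conditions.
With endpoint conditions z(0) = -4 and z(2π) = 5: from z(0) = b we get b = -4, and a·2π + -4 = 5 gives a = 9/(2π), so
    z(θ) = (9/(2π)) θ − 4.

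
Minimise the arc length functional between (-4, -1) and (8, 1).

Arc-length functional: J[y] = ∫ sqrt(1 + (y')^2) dx.
Lagrangian L = sqrt(1 + (y')^2) has no explicit y dependence, so ∂L/∂y = 0 and the Euler-Lagrange equation gives
    d/dx( y' / sqrt(1 + (y')^2) ) = 0  ⇒  y' / sqrt(1 + (y')^2) = const.
Hence y' is constant, so y(x) is affine.
Fitting the endpoints (-4, -1) and (8, 1):
    slope m = (1 − (-1)) / (8 − (-4)) = 1/6,
    intercept c = (-1) − m·(-4) = -1/3.
Extremal: y(x) = (1/6) x - 1/3.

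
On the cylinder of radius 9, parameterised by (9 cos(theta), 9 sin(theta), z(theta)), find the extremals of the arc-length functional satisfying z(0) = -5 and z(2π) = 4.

Parameterise the cylinder of radius R = 9 as
    r(θ) = (9 cos θ, 9 sin θ, z(θ)).
The arc-length element is
    ds = sqrt(81 + (dz/dθ)^2) dθ,
so the Lagrangian is L = sqrt(81 + z'^2).
L depends on z' only, not on z or θ, so ∂L/∂z = 0 and
    ∂L/∂z' = z' / sqrt(81 + z'^2).
The Euler-Lagrange equation gives
    d/dθ( z' / sqrt(81 + z'^2) ) = 0,
so z' is constant. Integrating once:
    z(θ) = a θ + b,
a helix on the cylinder (a straight line when the cylinder is unrolled). The constants a, b are determined by the endpoint conditions.
With endpoint conditions z(0) = -5 and z(2π) = 4: from z(0) = b we get b = -5, and a·2π + -5 = 4 gives a = 9/(2π), so
    z(θ) = (9/(2π)) θ − 5.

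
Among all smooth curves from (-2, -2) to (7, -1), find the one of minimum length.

Arc-length functional: J[y] = ∫ sqrt(1 + (y')^2) dx.
Lagrangian L = sqrt(1 + (y')^2) has no explicit y dependence, so ∂L/∂y = 0 and the Euler-Lagrange equation gives
    d/dx( y' / sqrt(1 + (y')^2) ) = 0  ⇒  y' / sqrt(1 + (y')^2) = const.
Hence y' is constant, so y(x) is affine.
Fitting the endpoints (-2, -2) and (7, -1):
    slope m = ((-1) − (-2)) / (7 − (-2)) = 1/9,
    intercept c = (-2) − m·(-2) = -16/9.
Extremal: y(x) = (1/9) x - 16/9.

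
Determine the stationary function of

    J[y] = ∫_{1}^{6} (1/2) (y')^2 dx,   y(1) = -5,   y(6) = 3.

The Lagrangian is L = (1/2) (y')^2.
Compute ∂L/∂y = 0, ∂L/∂y' = y'.
The Euler-Lagrange equation d/dx(∂L/∂y') − ∂L/∂y = 0 reduces to
    y'' = 0.
Its general solution is
    y(x) = A x + B,
with A, B fixed by the endpoint conditions.
Applying the endpoint conditions y(1) = -5 and y(6) = 3: solve A·1 + B = -5 and A·6 + B = 3. Subtracting gives A(6 − 1) = 3 − -5, so A = 8/5, and B = -5 − A·1 = -33/5. Therefore
    y(x) = (8/5) x - 33/5.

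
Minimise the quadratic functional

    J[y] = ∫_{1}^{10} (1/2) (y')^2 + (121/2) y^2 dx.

The Lagrangian is L = (1/2) (y')^2 + (121/2) y^2.
Compute ∂L/∂y = 121y, ∂L/∂y' = y'.
The Euler-Lagrange equation d/dx(∂L/∂y') − ∂L/∂y = 0 reduces to
    y'' − 121 y = 0.
Its general solution is
    y(x) = A e^(11x) + B e^(−11x),
with A, B fixed by the endpoint conditions.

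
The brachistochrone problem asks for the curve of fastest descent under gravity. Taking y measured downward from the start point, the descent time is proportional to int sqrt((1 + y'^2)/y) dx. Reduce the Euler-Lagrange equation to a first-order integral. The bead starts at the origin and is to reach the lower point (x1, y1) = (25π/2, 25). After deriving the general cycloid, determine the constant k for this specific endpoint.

The Lagrangian L = sqrt((1 + y'^2) / y) has no explicit x dependence, so the Beltrami identity applies:
    L − y' ∂L/∂y' = C.
Compute ∂L/∂y' = y' / sqrt(y (1 + y'^2)).
Substitute:
    sqrt((1 + y'^2)/y) − y'·y' / sqrt(y (1 + y'^2))
    = (1 + y'^2) / sqrt(y (1 + y'^2)) − y'^2 / sqrt(y (1 + y'^2))
    = 1 / sqrt(y (1 + y'^2)) = C.
Squaring and rearranging gives the first integral
    y (1 + y'^2) = 1/C^2 =: k   (constant).
Solving this first-order ODE by the substitution
    y = (k/2)(1 − cos θ)
yields the cycloid parameterisation
    x(θ) = (k/2)(θ − sin θ),   y(θ) = (k/2)(1 − cos θ).
The constant k is fixed by the endpoint condition.
Now fit the given lower endpoint (x1, y1) = (25π/2, 25). At the bottom of the first arch (θ = π), the parametric equations give
    y(π) = (k/2)(1 − cos π) = k,
    x(π) = (k/2)(π − sin π) = kπ/2.
Matching y(π) = 25 gives k = 25, consistent with x(π) = 25π/2. Therefore the specific cycloid is
    x(θ) = (25/2)(θ − sin θ),   y(θ) = (25/2)(1 − cos θ).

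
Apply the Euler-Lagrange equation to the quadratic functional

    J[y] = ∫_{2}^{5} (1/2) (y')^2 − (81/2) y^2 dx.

The Lagrangian is L = (1/2) (y')^2 − (81/2) y^2.
Compute ∂L/∂y = -81y, ∂L/∂y' = y'.
The Euler-Lagrange equation d/dx(∂L/∂y') − ∂L/∂y = 0 reduces to
    y'' + 81 y = 0.
Its general solution is
    y(x) = A sin(9x) + B cos(9x),
with A, B fixed by the endpoint conditions.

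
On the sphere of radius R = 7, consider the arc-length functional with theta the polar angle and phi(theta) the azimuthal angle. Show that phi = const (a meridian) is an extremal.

On the sphere of radius R = 7 with spherical coordinates (θ, φ), the induced metric is
    ds^2 = 49(dθ^2 + sin^2(θ) dφ^2).
Using θ as the parameter, the arc-length functional becomes
    J[φ] = ∫ 7 sqrt(1 + sin^2(θ) (dφ/dθ)^2) dθ.
So L = 7 sqrt(1 + sin^2(θ) φ'^2). Compute
    ∂L/∂φ = 0  (L has no explicit φ dependence),
    ∂L/∂φ' = 7 sin^2(θ) φ' / sqrt(1 + sin^2(θ) φ'^2).
For the candidate φ(θ) = c (constant), φ' = 0, so ∂L/∂φ' evaluated along the candidate vanishes, and ∂L/∂φ is identically zero. Hence
    d/dθ(∂L/∂φ') − ∂L/∂φ = 0
is satisfied. Therefore meridians φ = const are extremals of arc length — they are geodesics on the sphere.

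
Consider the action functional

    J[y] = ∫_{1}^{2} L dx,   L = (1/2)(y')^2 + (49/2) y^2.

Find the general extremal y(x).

The Lagrangian is L = (1/2)(y')^2 + (49/2) y^2.
∂L/∂y = 49y.
∂L/∂y' = y'.
The Euler-Lagrange equation d/dx(∂L/∂y') − ∂L/∂y = 0 becomes:
    y'' - 49 y = 0
General solution: y(x) = A e^(7x) + B e^(-7x), where A and B are arbitrary constants fixed by the endpoint conditions.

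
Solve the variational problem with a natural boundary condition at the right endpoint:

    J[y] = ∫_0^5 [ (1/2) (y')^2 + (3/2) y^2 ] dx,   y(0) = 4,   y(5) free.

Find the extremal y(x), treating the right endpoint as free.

The Lagrangian L = (1/2) (y')^2 + (3/2) y^2 gives
    ∂L/∂y = 3 y,   ∂L/∂y' = y'.
Euler-Lagrange: y'' − 3 y = 0.
With k = sqrt(3), the general solution is
    y(x) = A cosh(sqrt(3) x) + B sinh(sqrt(3) x).
Fixed left endpoint y(0) = 4 ⇒ A = 4.
The right endpoint x = 5 is free, so the natural (transversality) condition is ∂L/∂y' |_{x=5} = 0, i.e. y'(5) = 0.
Compute y'(x) = A k sinh(k x) + B k cosh(k x), so
    y'(5) = A k sinh(k·5) + B k cosh(k·5) = 0
    ⇒ B = −A tanh(k·5) = − 4 tanh(sqrt(3)·5).
Therefore the extremal is
    y(x) = 4 cosh(sqrt(3) x) − 4 tanh(sqrt(3)·5) sinh(sqrt(3) x).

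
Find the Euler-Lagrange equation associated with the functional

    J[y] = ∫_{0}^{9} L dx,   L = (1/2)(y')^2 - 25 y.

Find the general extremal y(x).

The Lagrangian is L = (1/2)(y')^2 - 25 y.
∂L/∂y = -25.
∂L/∂y' = y'.
The Euler-Lagrange equation d/dx(∂L/∂y') − ∂L/∂y = 0 becomes:
    y'' + 25 = 0
General solution: y(x) = -(25/2) x^2 + A x + B, where A and B are arbitrary constants fixed by the endpoint conditions.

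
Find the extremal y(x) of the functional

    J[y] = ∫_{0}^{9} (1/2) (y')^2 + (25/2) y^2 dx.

The Lagrangian is L = (1/2) (y')^2 + (25/2) y^2.
Compute ∂L/∂y = 25y, ∂L/∂y' = y'.
The Euler-Lagrange equation d/dx(∂L/∂y') − ∂L/∂y = 0 reduces to
    y'' − 25 y = 0.
Its general solution is
    y(x) = A e^(5x) + B e^(−5x),
with A, B fixed by the endpoint conditions.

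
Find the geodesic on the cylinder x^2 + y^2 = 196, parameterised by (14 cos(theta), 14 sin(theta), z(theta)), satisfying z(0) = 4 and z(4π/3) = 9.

Parameterise the cylinder of radius R = 14 as
    r(θ) = (14 cos θ, 14 sin θ, z(θ)).
The arc-length element is
    ds = sqrt(196 + (dz/dθ)^2) dθ,
so the Lagrangian is L = sqrt(196 + z'^2).
L depends on z' only, not on z or θ, so ∂L/∂z = 0 and
    ∂L/∂z' = z' / sqrt(196 + z'^2).
The Euler-Lagrange equation gives
    d/dθ( z' / sqrt(196 + z'^2) ) = 0,
so z' is constant. Integrating once:
    z(θ) = a θ + b,
a helix on the cylinder (a straight line when the cylinder is unrolled). The constants a, b are determined by the endpoint conditions.
With endpoint conditions z(0) = 4 and z(4π/3) = 9: from z(0) = b we get b = 4, and a·4π/3 + 4 = 9 gives a = 15/(4π), so
    z(θ) = (15/(4π)) θ + 4.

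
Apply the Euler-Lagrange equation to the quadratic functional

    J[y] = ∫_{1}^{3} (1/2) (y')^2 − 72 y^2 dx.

The Lagrangian is L = (1/2) (y')^2 − 72 y^2.
Compute ∂L/∂y = -144y, ∂L/∂y' = y'.
The Euler-Lagrange equation d/dx(∂L/∂y') − ∂L/∂y = 0 reduces to
    y'' + 144 y = 0.
Its general solution is
    y(x) = A sin(12x) + B cos(12x),
with A, B fixed by the endpoint conditions.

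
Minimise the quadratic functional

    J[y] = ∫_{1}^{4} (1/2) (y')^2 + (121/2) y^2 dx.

The Lagrangian is L = (1/2) (y')^2 + (121/2) y^2.
Compute ∂L/∂y = 121y, ∂L/∂y' = y'.
The Euler-Lagrange equation d/dx(∂L/∂y') − ∂L/∂y = 0 reduces to
    y'' − 121 y = 0.
Its general solution is
    y(x) = A e^(11x) + B e^(−11x),
with A, B fixed by the endpoint conditions.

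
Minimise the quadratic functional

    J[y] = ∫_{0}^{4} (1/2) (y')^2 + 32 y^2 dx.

The Lagrangian is L = (1/2) (y')^2 + 32 y^2.
Compute ∂L/∂y = 64y, ∂L/∂y' = y'.
The Euler-Lagrange equation d/dx(∂L/∂y') − ∂L/∂y = 0 reduces to
    y'' − 64 y = 0.
Its general solution is
    y(x) = A e^(8x) + B e^(−8x),
with A, B fixed by the endpoint conditions.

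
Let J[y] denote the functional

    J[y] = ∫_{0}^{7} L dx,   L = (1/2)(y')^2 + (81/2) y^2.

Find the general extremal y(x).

The Lagrangian is L = (1/2)(y')^2 + (81/2) y^2.
∂L/∂y = 81y.
∂L/∂y' = y'.
The Euler-Lagrange equation d/dx(∂L/∂y') − ∂L/∂y = 0 becomes:
    y'' - 81 y = 0
General solution: y(x) = A e^(9x) + B e^(-9x), where A and B are arbitrary constants fixed by the endpoint conditions.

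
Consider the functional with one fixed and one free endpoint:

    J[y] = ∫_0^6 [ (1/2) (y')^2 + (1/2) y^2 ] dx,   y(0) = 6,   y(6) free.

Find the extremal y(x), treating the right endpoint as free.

The Lagrangian L = (1/2) (y')^2 + (1/2) y^2 gives
    ∂L/∂y = 1 y,   ∂L/∂y' = y'.
Euler-Lagrange: y'' − y = 0.
With k = 1, the general solution is
    y(x) = A cosh(x) + B sinh(x).
Fixed left endpoint y(0) = 6 ⇒ A = 6.
The right endpoint x = 6 is free, so the natural (transversality) condition is ∂L/∂y' |_{x=6} = 0, i.e. y'(6) = 0.
Compute y'(x) = A k sinh(k x) + B k cosh(k x), so
    y'(6) = A k sinh(k·6) + B k cosh(k·6) = 0
    ⇒ B = −A tanh(k·6) = − 6 tanh(1·6).
Therefore the extremal is
    y(x) = 6 cosh(1 x) − 6 tanh(1·6) sinh(1 x).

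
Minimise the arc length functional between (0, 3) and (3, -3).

Arc-length functional: J[y] = ∫ sqrt(1 + (y')^2) dx.
Lagrangian L = sqrt(1 + (y')^2) has no explicit y dependence, so ∂L/∂y = 0 and the Euler-Lagrange equation gives
    d/dx( y' / sqrt(1 + (y')^2) ) = 0  ⇒  y' / sqrt(1 + (y')^2) = const.
Hence y' is constant, so y(x) is affine.
Fitting the endpoints (0, 3) and (3, -3):
    slope m = ((-3) − 3) / (3 − 0) = -2,
    intercept c = 3 − m·0 = 3.
Extremal: y(x) = -2 x + 3.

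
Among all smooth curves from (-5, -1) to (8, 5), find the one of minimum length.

Arc-length functional: J[y] = ∫ sqrt(1 + (y')^2) dx.
Lagrangian L = sqrt(1 + (y')^2) has no explicit y dependence, so ∂L/∂y = 0 and the Euler-Lagrange equation gives
    d/dx( y' / sqrt(1 + (y')^2) ) = 0  ⇒  y' / sqrt(1 + (y')^2) = const.
Hence y' is constant, so y(x) is affine.
Fitting the endpoints (-5, -1) and (8, 5):
    slope m = (5 − (-1)) / (8 − (-5)) = 6/13,
    intercept c = (-1) − m·(-5) = 17/13.
Extremal: y(x) = (6/13) x + 17/13.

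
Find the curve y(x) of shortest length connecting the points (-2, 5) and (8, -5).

Arc-length functional: J[y] = ∫ sqrt(1 + (y')^2) dx.
Lagrangian L = sqrt(1 + (y')^2) has no explicit y dependence, so ∂L/∂y = 0 and the Euler-Lagrange equation gives
    d/dx( y' / sqrt(1 + (y')^2) ) = 0  ⇒  y' / sqrt(1 + (y')^2) = const.
Hence y' is constant, so y(x) is affine.
Fitting the endpoints (-2, 5) and (8, -5):
    slope m = ((-5) − 5) / (8 − (-2)) = -1,
    intercept c = 5 − m·(-2) = 3.
Extremal: y(x) = -x + 3.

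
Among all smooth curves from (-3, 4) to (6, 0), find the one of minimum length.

Arc-length functional: J[y] = ∫ sqrt(1 + (y')^2) dx.
Lagrangian L = sqrt(1 + (y')^2) has no explicit y dependence, so ∂L/∂y = 0 and the Euler-Lagrange equation gives
    d/dx( y' / sqrt(1 + (y')^2) ) = 0  ⇒  y' / sqrt(1 + (y')^2) = const.
Hence y' is constant, so y(x) is affine.
Fitting the endpoints (-3, 4) and (6, 0):
    slope m = (0 − 4) / (6 − (-3)) = -4/9,
    intercept c = 4 − m·(-3) = 8/3.
Extremal: y(x) = (-4/9) x + 8/3.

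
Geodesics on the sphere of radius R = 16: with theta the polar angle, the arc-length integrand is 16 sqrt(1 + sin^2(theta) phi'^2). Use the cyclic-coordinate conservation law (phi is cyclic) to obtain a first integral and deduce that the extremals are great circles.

On the sphere of radius R = 16 with spherical coordinates (θ, φ), the induced metric is
    ds^2 = 256(dθ^2 + sin^2(θ) dφ^2).
Parameterise by θ; the arc-length functional is
    J[φ] = ∫ 16 sqrt(1 + sin^2(θ) (dφ/dθ)^2) dθ,
so L = 16 sqrt(1 + sin^2(θ) φ'^2). Compute
    ∂L/∂φ = 0  (L has no explicit φ dependence),
    ∂L/∂φ' = 16 sin^2(θ) φ' / sqrt(1 + sin^2(θ) φ'^2).
Since ∂L/∂φ = 0, the Euler-Lagrange equation
    d/dθ(∂L/∂φ') − ∂L/∂φ = 0
reduces to d/dθ(∂L/∂φ') = 0, i.e. the momentum conjugate to φ is conserved:
    16 sin^2(θ) φ' / sqrt(1 + sin^2(θ) φ'^2) = C.
The overall factor of 16 is constant, so dividing through gives Clairaut's relation sin^2(θ) φ' / sqrt(1 + sin^2(θ) φ'^2) = C' (with C' = C/16). Solving for φ' and integrating gives the great-circle family
    cot(θ) = A cos(φ − φ_0),
i.e. the intersection of the sphere with a plane through the origin. The two constants A and φ_0 (equivalently C and one phase) are fixed by the two endpoint conditions.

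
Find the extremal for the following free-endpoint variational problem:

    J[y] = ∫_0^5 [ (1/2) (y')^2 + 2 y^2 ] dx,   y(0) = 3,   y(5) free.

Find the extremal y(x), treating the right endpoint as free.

The Lagrangian L = (1/2) (y')^2 + 2 y^2 gives
    ∂L/∂y = 4 y,   ∂L/∂y' = y'.
Euler-Lagrange: y'' − 4 y = 0.
With k = 2, the general solution is
    y(x) = A cosh(2 x) + B sinh(2 x).
Fixed left endpoint y(0) = 3 ⇒ A = 3.
The right endpoint x = 5 is free, so the natural (transversality) condition is ∂L/∂y' |_{x=5} = 0, i.e. y'(5) = 0.
Compute y'(x) = A k sinh(k x) + B k cosh(k x), so
    y'(5) = A k sinh(k·5) + B k cosh(k·5) = 0
    ⇒ B = −A tanh(k·5) = − 3 tanh(2·5).
Therefore the extremal is
    y(x) = 3 cosh(2 x) − 3 tanh(2·5) sinh(2 x).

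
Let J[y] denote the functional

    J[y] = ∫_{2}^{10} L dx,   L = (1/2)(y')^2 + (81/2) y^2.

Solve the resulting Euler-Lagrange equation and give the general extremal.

The Lagrangian is L = (1/2)(y')^2 + (81/2) y^2.
∂L/∂y = 81y.
∂L/∂y' = y'.
The Euler-Lagrange equation d/dx(∂L/∂y') − ∂L/∂y = 0 becomes:
    y'' - 81 y = 0
General solution: y(x) = A e^(9x) + B e^(-9x), where A and B are arbitrary constants fixed by the endpoint conditions.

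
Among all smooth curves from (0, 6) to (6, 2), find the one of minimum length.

Arc-length functional: J[y] = ∫ sqrt(1 + (y')^2) dx.
Lagrangian L = sqrt(1 + (y')^2) has no explicit y dependence, so ∂L/∂y = 0 and the Euler-Lagrange equation gives
    d/dx( y' / sqrt(1 + (y')^2) ) = 0  ⇒  y' / sqrt(1 + (y')^2) = const.
Hence y' is constant, so y(x) is affine.
Fitting the endpoints (0, 6) and (6, 2):
    slope m = (2 − 6) / (6 − 0) = -2/3,
    intercept c = 6 − m·0 = 6.
Extremal: y(x) = (-2/3) x + 6.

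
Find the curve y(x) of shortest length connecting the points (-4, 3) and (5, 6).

Arc-length functional: J[y] = ∫ sqrt(1 + (y')^2) dx.
Lagrangian L = sqrt(1 + (y')^2) has no explicit y dependence, so ∂L/∂y = 0 and the Euler-Lagrange equation gives
    d/dx( y' / sqrt(1 + (y')^2) ) = 0  ⇒  y' / sqrt(1 + (y')^2) = const.
Hence y' is constant, so y(x) is affine.
Fitting the endpoints (-4, 3) and (5, 6):
    slope m = (6 − 3) / (5 − (-4)) = 1/3,
    intercept c = 3 − m·(-4) = 13/3.
Extremal: y(x) = (1/3) x + 13/3.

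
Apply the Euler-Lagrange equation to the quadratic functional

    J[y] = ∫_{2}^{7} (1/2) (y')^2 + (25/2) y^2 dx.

The Lagrangian is L = (1/2) (y')^2 + (25/2) y^2.
Compute ∂L/∂y = 25y, ∂L/∂y' = y'.
The Euler-Lagrange equation d/dx(∂L/∂y') − ∂L/∂y = 0 reduces to
    y'' − 25 y = 0.
Its general solution is
    y(x) = A e^(5x) + B e^(−5x),
with A, B fixed by the endpoint conditions.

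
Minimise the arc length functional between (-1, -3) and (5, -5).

Arc-length functional: J[y] = ∫ sqrt(1 + (y')^2) dx.
Lagrangian L = sqrt(1 + (y')^2) has no explicit y dependence, so ∂L/∂y = 0 and the Euler-Lagrange equation gives
    d/dx( y' / sqrt(1 + (y')^2) ) = 0  ⇒  y' / sqrt(1 + (y')^2) = const.
Hence y' is constant, so y(x) is affine.
Fitting the endpoints (-1, -3) and (5, -5):
    slope m = ((-5) − (-3)) / (5 − (-1)) = -1/3,
    intercept c = (-3) − m·(-1) = -10/3.
Extremal: y(x) = (-1/3) x - 10/3.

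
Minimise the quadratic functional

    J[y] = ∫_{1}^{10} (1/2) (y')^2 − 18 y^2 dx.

The Lagrangian is L = (1/2) (y')^2 − 18 y^2.
Compute ∂L/∂y = -36y, ∂L/∂y' = y'.
The Euler-Lagrange equation d/dx(∂L/∂y') − ∂L/∂y = 0 reduces to
    y'' + 36 y = 0.
Its general solution is
    y(x) = A sin(6x) + B cos(6x),
with A, B fixed by the endpoint conditions.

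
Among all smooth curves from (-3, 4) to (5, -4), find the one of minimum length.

Arc-length functional: J[y] = ∫ sqrt(1 + (y')^2) dx.
Lagrangian L = sqrt(1 + (y')^2) has no explicit y dependence, so ∂L/∂y = 0 and the Euler-Lagrange equation gives
    d/dx( y' / sqrt(1 + (y')^2) ) = 0  ⇒  y' / sqrt(1 + (y')^2) = const.
Hence y' is constant, so y(x) is affine.
Fitting the endpoints (-3, 4) and (5, -4):
    slope m = ((-4) − 4) / (5 − (-3)) = -1,
    intercept c = 4 − m·(-3) = 1.
Extremal: y(x) = -x + 1.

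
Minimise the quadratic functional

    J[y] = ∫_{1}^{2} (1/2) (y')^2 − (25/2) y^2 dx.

The Lagrangian is L = (1/2) (y')^2 − (25/2) y^2.
Compute ∂L/∂y = -25y, ∂L/∂y' = y'.
The Euler-Lagrange equation d/dx(∂L/∂y') − ∂L/∂y = 0 reduces to
    y'' + 25 y = 0.
Its general solution is
    y(x) = A sin(5x) + B cos(5x),
with A, B fixed by the endpoint conditions.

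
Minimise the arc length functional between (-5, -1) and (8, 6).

Arc-length functional: J[y] = ∫ sqrt(1 + (y')^2) dx.
Lagrangian L = sqrt(1 + (y')^2) has no explicit y dependence, so ∂L/∂y = 0 and the Euler-Lagrange equation gives
    d/dx( y' / sqrt(1 + (y')^2) ) = 0  ⇒  y' / sqrt(1 + (y')^2) = const.
Hence y' is constant, so y(x) is affine.
Fitting the endpoints (-5, -1) and (8, 6):
    slope m = (6 − (-1)) / (8 − (-5)) = 7/13,
    intercept c = (-1) − m·(-5) = 22/13.
Extremal: y(x) = (7/13) x + 22/13.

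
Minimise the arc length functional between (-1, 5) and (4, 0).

Arc-length functional: J[y] = ∫ sqrt(1 + (y')^2) dx.
Lagrangian L = sqrt(1 + (y')^2) has no explicit y dependence, so ∂L/∂y = 0 and the Euler-Lagrange equation gives
    d/dx( y' / sqrt(1 + (y')^2) ) = 0  ⇒  y' / sqrt(1 + (y')^2) = const.
Hence y' is constant, so y(x) is affine.
Fitting the endpoints (-1, 5) and (4, 0):
    slope m = (0 − 5) / (4 − (-1)) = -1,
    intercept c = 5 − m·(-1) = 4.
Extremal: y(x) = -x + 4.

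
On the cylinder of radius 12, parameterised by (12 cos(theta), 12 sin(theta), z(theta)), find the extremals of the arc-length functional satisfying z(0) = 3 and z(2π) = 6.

Parameterise the cylinder of radius R = 12 as
    r(θ) = (12 cos θ, 12 sin θ, z(θ)).
The arc-length element is
    ds = sqrt(144 + (dz/dθ)^2) dθ,
so the Lagrangian is L = sqrt(144 + z'^2).
L depends on z' only, not on z or θ, so ∂L/∂z = 0 and
    ∂L/∂z' = z' / sqrt(144 + z'^2).
The Euler-Lagrange equation gives
    d/dθ( z' / sqrt(144 + z'^2) ) = 0,
so z' is constant. Integrating once:
    z(θ) = a θ + b,
a helix on the cylinder (a straight line when the cylinder is unrolled). The constants a, b are determined by the endpoint conditions.
With endpoint conditions z(0) = 3 and z(2π) = 6: from z(0) = b we get b = 3, and a·2π + 3 = 6 gives a = 3/(2π), so
    z(θ) = (3/(2π)) θ + 3.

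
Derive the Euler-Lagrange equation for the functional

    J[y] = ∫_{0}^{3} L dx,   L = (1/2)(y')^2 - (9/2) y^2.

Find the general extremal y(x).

The Lagrangian is L = (1/2)(y')^2 - (9/2) y^2.
∂L/∂y = -9y.
∂L/∂y' = y'.
The Euler-Lagrange equation d/dx(∂L/∂y') − ∂L/∂y = 0 becomes:
    y'' + 9 y = 0
General solution: y(x) = A sin(3x) + B cos(3x), where A and B are arbitrary constants fixed by the endpoint conditions.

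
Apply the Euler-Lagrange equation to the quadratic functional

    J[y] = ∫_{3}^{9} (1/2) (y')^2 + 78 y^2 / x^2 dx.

The Lagrangian is L = (1/2) (y')^2 + 78 y^2 / x^2.
Compute ∂L/∂y = 156y/x^2, ∂L/∂y' = y'.
The Euler-Lagrange equation d/dx(∂L/∂y') − ∂L/∂y = 0 reduces to
    y'' − 156/x^2 · y = 0  (x > 0).
Its general solution is
    y(x) = A x^13 + B x^(-12),
with A, B fixed by the endpoint conditions.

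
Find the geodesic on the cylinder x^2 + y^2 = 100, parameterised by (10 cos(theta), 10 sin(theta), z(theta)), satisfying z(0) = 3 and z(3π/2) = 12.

Parameterise the cylinder of radius R = 10 as
    r(θ) = (10 cos θ, 10 sin θ, z(θ)).
The arc-length element is
    ds = sqrt(100 + (dz/dθ)^2) dθ,
so the Lagrangian is L = sqrt(100 + z'^2).
L depends on z' only, not on z or θ, so ∂L/∂z = 0 and
    ∂L/∂z' = z' / sqrt(100 + z'^2).
The Euler-Lagrange equation gives
    d/dθ( z' / sqrt(100 + z'^2) ) = 0,
so z' is constant. Integrating once:
    z(θ) = a θ + b,
a helix on the cylinder (a straight line when the cylinder is unrolled). The constants a, b are determined by the endpoint conditions.
With endpoint conditions z(0) = 3 and z(3π/2) = 12: from z(0) = b we get b = 3, and a·3π/2 + 3 = 12 gives a = 6/π, so
    z(θ) = (6/π) θ + 3.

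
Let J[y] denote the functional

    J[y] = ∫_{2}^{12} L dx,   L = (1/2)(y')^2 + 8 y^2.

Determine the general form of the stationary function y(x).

The Lagrangian is L = (1/2)(y')^2 + 8 y^2.
∂L/∂y = 16y.
∂L/∂y' = y'.
The Euler-Lagrange equation d/dx(∂L/∂y') − ∂L/∂y = 0 becomes:
    y'' - 16 y = 0
General solution: y(x) = A e^(4x) + B e^(-4x), where A and B are arbitrary constants fixed by the endpoint conditions.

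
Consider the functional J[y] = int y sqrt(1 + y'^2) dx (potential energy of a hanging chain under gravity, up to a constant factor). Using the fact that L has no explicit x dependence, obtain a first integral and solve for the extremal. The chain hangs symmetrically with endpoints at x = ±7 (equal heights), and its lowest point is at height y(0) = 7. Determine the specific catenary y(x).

The Lagrangian L(y, y') = y sqrt(1 + y'^2) has no explicit x dependence, so the Beltrami identity applies:
    L − y' ∂L/∂y' = C.
Compute ∂L/∂y' = y · y' / sqrt(1 + y'^2). Then
    L − y' ∂L/∂y'
    = y sqrt(1 + y'^2) − y · y'^2 / sqrt(1 + y'^2)
    = y (1 + y'^2 − y'^2) / sqrt(1 + y'^2)
    = y / sqrt(1 + y'^2) = C.
Squaring gives y^2 = C^2 (1 + y'^2), i.e.
    y'^2 = y^2 / C^2 − 1.
Separating variables,
    dy / sqrt(y^2 − C^2) = dx / C,
and integrating gives arccosh(y / C) = (x − a)/C, so
    y(x) = C cosh((x − a)/C),
the catenary. The constants C and a are fixed by the two endpoint conditions (and, for the hanging-chain problem, the length constraint selects C).
Now fit the given data. The endpoints x = ±7 are symmetric at equal height, so the catenary is even about its minimum: a = 0 and y(x) = C cosh(x/C). The lowest point is y(0) = C cosh(0) = C, and we are told y(0) = 7, so C = 7. Therefore
    y(x) = 7 cosh(x/7),
and at the endpoints
    y(±7) = 7 cosh(7/7).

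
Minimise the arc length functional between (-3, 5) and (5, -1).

Arc-length functional: J[y] = ∫ sqrt(1 + (y')^2) dx.
Lagrangian L = sqrt(1 + (y')^2) has no explicit y dependence, so ∂L/∂y = 0 and the Euler-Lagrange equation gives
    d/dx( y' / sqrt(1 + (y')^2) ) = 0  ⇒  y' / sqrt(1 + (y')^2) = const.
Hence y' is constant, so y(x) is affine.
Fitting the endpoints (-3, 5) and (5, -1):
    slope m = ((-1) − 5) / (5 − (-3)) = -3/4,
    intercept c = 5 − m·(-3) = 11/4.
Extremal: y(x) = (-3/4) x + 11/4.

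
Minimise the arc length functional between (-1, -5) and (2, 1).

Arc-length functional: J[y] = ∫ sqrt(1 + (y')^2) dx.
Lagrangian L = sqrt(1 + (y')^2) has no explicit y dependence, so ∂L/∂y = 0 and the Euler-Lagrange equation gives
    d/dx( y' / sqrt(1 + (y')^2) ) = 0  ⇒  y' / sqrt(1 + (y')^2) = const.
Hence y' is constant, so y(x) is affine.
Fitting the endpoints (-1, -5) and (2, 1):
    slope m = (1 − (-5)) / (2 − (-1)) = 2,
    intercept c = (-5) − m·(-1) = -3.
Extremal: y(x) = 2 x - 3.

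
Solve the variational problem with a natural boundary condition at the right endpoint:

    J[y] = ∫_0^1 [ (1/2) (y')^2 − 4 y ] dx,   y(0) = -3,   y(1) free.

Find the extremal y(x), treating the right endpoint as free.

The Lagrangian L = (1/2) (y')^2 − 4 y gives
    ∂L/∂y = −4,   ∂L/∂y' = y'.
Euler-Lagrange: d/dx(y') − (−4) = 0, i.e. y'' + 4 = 0, so
    y(x) = −(4/2) x^2 + C1 x + C2.
Fixed left endpoint y(0) = -3 ⇒ C2 = -3.
The right endpoint x = 1 is free, so the natural (transversality) condition is ∂L/∂y' |_{x=1} = 0, i.e. y'(1) = 0.
Compute y'(x) = −4 x + C1, so y'(1) = −4 + C1 = 0 ⇒ C1 = 4.
Therefore the extremal is
    y(x) = −2 x^2 + 4 x − 3.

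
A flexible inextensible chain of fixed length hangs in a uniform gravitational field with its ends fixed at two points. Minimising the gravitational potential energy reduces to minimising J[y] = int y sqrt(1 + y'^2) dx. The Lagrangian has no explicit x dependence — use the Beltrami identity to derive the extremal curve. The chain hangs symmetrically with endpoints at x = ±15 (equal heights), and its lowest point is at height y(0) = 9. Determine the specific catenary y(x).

The Lagrangian L(y, y') = y sqrt(1 + y'^2) has no explicit x dependence, so the Beltrami identity applies:
    L − y' ∂L/∂y' = C.
Compute ∂L/∂y' = y · y' / sqrt(1 + y'^2). Then
    L − y' ∂L/∂y'
    = y sqrt(1 + y'^2) − y · y'^2 / sqrt(1 + y'^2)
    = y (1 + y'^2 − y'^2) / sqrt(1 + y'^2)
    = y / sqrt(1 + y'^2) = C.
Squaring gives y^2 = C^2 (1 + y'^2), i.e.
    y'^2 = y^2 / C^2 − 1.
Separating variables,
    dy / sqrt(y^2 − C^2) = dx / C,
and integrating gives arccosh(y / C) = (x − a)/C, so
    y(x) = C cosh((x − a)/C),
the catenary. The constants C and a are fixed by the two endpoint conditions (and, for the hanging-chain problem, the length constraint selects C).
Now fit the given data. The endpoints x = ±15 are symmetric at equal height, so the catenary is even about its minimum: a = 0 and y(x) = C cosh(x/C). The lowest point is y(0) = C cosh(0) = C, and we are told y(0) = 9, so C = 9. Therefore
    y(x) = 9 cosh(x/9),
and at the endpoints
    y(±15) = 9 cosh(15/9).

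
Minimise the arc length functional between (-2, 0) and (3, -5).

Arc-length functional: J[y] = ∫ sqrt(1 + (y')^2) dx.
Lagrangian L = sqrt(1 + (y')^2) has no explicit y dependence, so ∂L/∂y = 0 and the Euler-Lagrange equation gives
    d/dx( y' / sqrt(1 + (y')^2) ) = 0  ⇒  y' / sqrt(1 + (y')^2) = const.
Hence y' is constant, so y(x) is affine.
Fitting the endpoints (-2, 0) and (3, -5):
    slope m = ((-5) − 0) / (3 − (-2)) = -1,
    intercept c = 0 − m·(-2) = -2.
Extremal: y(x) = -x - 2.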